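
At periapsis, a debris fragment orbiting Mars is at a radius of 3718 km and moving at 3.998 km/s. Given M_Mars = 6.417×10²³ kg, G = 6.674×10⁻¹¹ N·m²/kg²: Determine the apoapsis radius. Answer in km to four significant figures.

apoapsis radius ≈ 8425 km

μ = GM = 6.674×10⁻¹¹ × 6.417×10²³ = 4.283×10¹³ m³/s².
r_p = 3.718×10⁶ m.
Specific energy ε = v²/2 − μ/r = -3.527×10⁶ J/kg, so a = −μ/(2ε) = 6.072×10⁶ m.
The apsides satisfy r_p + r_a = 2a, so the apoapsis radius is 2a − r_p = 8.425×10⁶ m = 8425.2 km.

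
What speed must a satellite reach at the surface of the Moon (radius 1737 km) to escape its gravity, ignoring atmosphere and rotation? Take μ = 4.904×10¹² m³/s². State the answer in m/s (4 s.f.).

v_esc ≈ 2376 m/s

r = R = 1.737×10⁶ m.
Escape speed v_esc = √(2μ/r) = √(2 × 4.904×10¹² / 1.737×10⁶) = √(5.647×10⁶) = 2376 m/s.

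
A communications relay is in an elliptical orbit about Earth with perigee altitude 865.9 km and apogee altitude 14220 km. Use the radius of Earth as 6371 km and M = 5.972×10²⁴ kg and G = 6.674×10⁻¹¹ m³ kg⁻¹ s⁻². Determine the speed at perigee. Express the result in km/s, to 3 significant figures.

v ≈ 9.03 km/s

μ = GM = 6.674×10⁻¹¹ × 5.972×10²⁴ = 3.986×10¹⁴ m³/s².
r_p = 6371 + 865.9 = 7236.9 km = 7.2369×10⁶ m.
r_a = 6371 + 14220 = 20591 km = 2.0591×10⁷ m.
Semi-major axis a = (r_p + r_a)/2 = 13914 km = 1.391×10⁷ m.
Vis-viva: v² = μ(2/r − 1/a) = 3.986×10¹⁴ × (2.764×10⁻⁷ − 7.187×10⁻⁸) = 8.150×10⁷ m²/s².
v = 9028 m/s = 9.028 km/s.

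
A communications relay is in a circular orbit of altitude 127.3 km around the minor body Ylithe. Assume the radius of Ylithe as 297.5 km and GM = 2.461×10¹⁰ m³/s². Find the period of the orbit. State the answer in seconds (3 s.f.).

T ≈ 11100 seconds

r = 297.5 + 127.3 = 424.80 km = 4.2480×10⁵ m.
Kepler's third law: T = 2π√(r³/μ) = 2π√((4.248×10⁵)³ / 2.461×10¹⁰).
r³/μ = 3.115×10⁶ s², so T = 2π × 1.765×10³ = 1.109×10⁴ s.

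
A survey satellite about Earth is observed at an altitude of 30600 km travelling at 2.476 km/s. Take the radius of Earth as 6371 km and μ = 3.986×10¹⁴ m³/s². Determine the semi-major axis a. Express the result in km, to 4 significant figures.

r = 6371 + 30600 = 36971 km = 3.697×10⁷ m.
Vis-viva rearranged: 1/a = 2/r − v²/μ = 5.410×10⁻⁸ − 1.538×10⁻⁸ = 3.872×10⁻⁸ m⁻¹.
a = 2.583×10⁷ m = 25829 km.

a ≈ 25830 km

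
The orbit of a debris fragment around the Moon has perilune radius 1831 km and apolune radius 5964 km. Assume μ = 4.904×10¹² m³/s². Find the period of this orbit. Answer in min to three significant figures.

Semi-major axis a = (r_p + r_a)/2 = (1831.0 + 5964.0)/2 = 3897.5 km = 3.898×10⁶ m.
By Kepler's third law T = 2π√(a³/μ) = 2π × 3.475×10³ = 2.183×10⁴ s.
= 363.9 min.

T ≈ 364 min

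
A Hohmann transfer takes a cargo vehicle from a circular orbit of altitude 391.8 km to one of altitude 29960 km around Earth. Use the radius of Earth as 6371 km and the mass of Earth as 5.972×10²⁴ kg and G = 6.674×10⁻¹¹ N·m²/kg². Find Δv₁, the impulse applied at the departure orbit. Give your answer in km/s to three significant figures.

μ = GM = 6.674×10⁻¹¹ × 5.972×10²⁴ = 3.986×10¹⁴ m³/s².
r₁ = 6371 + 391.8 = 6762.8 km = 6.7628×10⁶ m.
r₂ = 6371 + 29960 = 36331 km = 3.6331×10⁷ m.
Transfer ellipse a_t = (r₁ + r₂)/2 = 2.155×10⁷ m.
At r₁: circular v_c1 = √(μ/r₁) = 7677 m/s; transfer-perigee v_p = √[μ(2/r₁ − 1/a_t)] = 9969 m/s.
Δv₁ = v_p − v_c1 = 2292 m/s.
= 2.292 km/s.

Δv ≈ 2.29 km/s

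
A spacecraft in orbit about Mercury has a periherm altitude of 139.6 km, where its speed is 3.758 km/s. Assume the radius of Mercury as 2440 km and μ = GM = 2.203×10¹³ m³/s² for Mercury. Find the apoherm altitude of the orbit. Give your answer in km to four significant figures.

r_p = 2440 + 139.6 = 2579.6 km = 2.580×10⁶ m.
Specific energy ε = v²/2 − μ/r = -1.479×10⁶ J/kg, so a = −μ/(2ε) = 7.449×10⁶ m.
The apsides satisfy r_p + r_a = 2a, so the apoherm radius is 2a − r_p = 1.232×10⁷ m = 12318 km.
Apoherm altitude = 12318 − 2440 = 9877.6 km.

apoherm altitude ≈ 9878 km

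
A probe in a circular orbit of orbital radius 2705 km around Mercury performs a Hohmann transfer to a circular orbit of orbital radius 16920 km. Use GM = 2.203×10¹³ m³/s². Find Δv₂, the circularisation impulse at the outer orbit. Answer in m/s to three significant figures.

r₁ = 2705 km = 2.705×10⁶ m.
r₂ = 16920 km = 1.692×10⁷ m.
Transfer ellipse a_t = (r₁ + r₂)/2 = 9.812×10⁶ m.
At r₁: circular v_c1 = √(μ/r₁) = 2854 m/s; transfer-periherm v_p = √[μ(2/r₁ − 1/a_t)] = 3747 m/s.
At r₂: circular v_c2 = √(μ/r₂) = 1141 m/s; transfer-apoherm v_a = √[μ(2/r₂ − 1/a_t)] = 599.1 m/s.
Δv₂ = v_c2 − v_a = 542.0 m/s.

Δv ≈ 542 m/s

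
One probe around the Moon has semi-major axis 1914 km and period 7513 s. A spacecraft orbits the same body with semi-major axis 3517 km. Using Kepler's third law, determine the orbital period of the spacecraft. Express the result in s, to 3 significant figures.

Kepler's third law: T² ∝ a³, so T₂ = T₁ (a₂/a₁)^(3/2).
a₂/a₁ = 1.838, (a₂/a₁)^(3/2) = 2.491.
T₂ = 7513 × 2.491 = 18710 s.

T₂ ≈ 18700 s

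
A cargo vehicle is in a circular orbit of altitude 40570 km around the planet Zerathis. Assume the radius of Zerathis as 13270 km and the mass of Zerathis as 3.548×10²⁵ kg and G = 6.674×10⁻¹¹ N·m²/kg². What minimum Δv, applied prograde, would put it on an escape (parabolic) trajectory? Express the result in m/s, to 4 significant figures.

Δv ≈ 2747 m/s

μ = GM = 6.674×10⁻¹¹ × 3.548×10²⁵ = 2.368×10¹⁵ m³/s².
r = 13270 + 40570 = 53840 km = 5.3840×10⁷ m.
Circular speed v_c = √(μ/r) = 6632 m/s.
Escape speed v_esc = √(2μ/r) = √2 × v_c = 9379 m/s.
Δv = v_esc − v_c = 2747 m/s.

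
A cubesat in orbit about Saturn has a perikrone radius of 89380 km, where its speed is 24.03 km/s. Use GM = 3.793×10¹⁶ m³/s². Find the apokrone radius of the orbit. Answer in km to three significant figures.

r_p = 8.938×10⁷ m.
Specific energy ε = v²/2 − μ/r = -1.356×10⁸ J/kg, so a = −μ/(2ε) = 1.398×10⁸ m.
The apsides satisfy r_p + r_a = 2a, so the apokrone radius is 2a − r_p = 1.902×10⁸ m = 1.9024×10⁵ km.

apokrone radius ≈ 1.90×10⁵ km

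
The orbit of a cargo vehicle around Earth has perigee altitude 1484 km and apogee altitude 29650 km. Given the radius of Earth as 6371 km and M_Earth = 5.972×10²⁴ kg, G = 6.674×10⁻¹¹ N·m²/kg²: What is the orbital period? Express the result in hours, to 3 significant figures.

μ = GM = 6.674×10⁻¹¹ × 5.972×10²⁴ = 3.986×10¹⁴ m³/s².
r_p = 6371 + 1484 = 7855.0 km = 7.8550×10⁶ m.
r_a = 6371 + 29650 = 36021 km = 3.6021×10⁷ m.
Semi-major axis a = (r_p + r_a)/2 = (7855.0 + 36021)/2 = 21938 km = 2.194×10⁷ m.
By Kepler's third law T = 2π√(a³/μ) = 2π × 5.147×10³ = 3.234×10⁴ s.
= 8.983 hours.

T ≈ 8.98 hours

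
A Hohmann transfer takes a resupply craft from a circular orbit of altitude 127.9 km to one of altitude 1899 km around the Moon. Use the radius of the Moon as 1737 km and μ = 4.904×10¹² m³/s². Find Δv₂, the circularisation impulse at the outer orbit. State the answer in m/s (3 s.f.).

r₁ = 1737 + 127.9 = 1864.9 km = 1.8649×10⁶ m.
r₂ = 1737 + 1899 = 3636.0 km = 3.6360×10⁶ m.
Transfer ellipse a_t = (r₁ + r₂)/2 = 2.750×10⁶ m.
At r₁: circular v_c1 = √(μ/r₁) = 1622 m/s; transfer-perilune v_p = √[μ(2/r₁ − 1/a_t)] = 1864 m/s.
At r₂: circular v_c2 = √(μ/r₂) = 1161 m/s; transfer-apolune v_a = √[μ(2/r₂ − 1/a_t)] = 956.3 m/s.
Δv₂ = v_c2 − v_a = 205.1 m/s.

Δv ≈ 205 m/s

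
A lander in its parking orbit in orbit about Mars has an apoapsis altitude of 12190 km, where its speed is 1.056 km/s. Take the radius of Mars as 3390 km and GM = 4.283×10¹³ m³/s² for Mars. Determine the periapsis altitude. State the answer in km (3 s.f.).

periapsis altitude ≈ 574 km

r_a = 3390 + 12190 = 15580 km = 1.558×10⁷ m.
Specific energy ε = v²/2 − μ/r = -2.191×10⁶ J/kg, so a = −μ/(2ε) = 9.772×10⁶ m.
The apsides satisfy r_p + r_a = 2a, so the periapsis radius is 2a − r_a = 3.964×10⁶ m = 3964.0 km.
Periapsis altitude = 3964.0 − 3390 = 573.97 km.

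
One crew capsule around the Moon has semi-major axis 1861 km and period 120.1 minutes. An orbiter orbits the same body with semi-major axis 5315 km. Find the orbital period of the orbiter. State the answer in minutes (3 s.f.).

T₂ ≈ 580 minutes

Kepler's third law: T² ∝ a³, so T₂ = T₁ (a₂/a₁)^(3/2).
a₂/a₁ = 2.856, (a₂/a₁)^(3/2) = 4.827.
T₂ = 120.1 × 4.827 = 579.7 minutes.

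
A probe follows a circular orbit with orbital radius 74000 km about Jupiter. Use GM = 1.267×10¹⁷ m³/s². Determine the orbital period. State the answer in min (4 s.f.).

T ≈ 187.3 min

r = 74000 km = 7.400×10⁷ m.
Kepler's third law: T = 2π√(r³/μ) = 2π√((7.400×10⁷)³ / 1.267×10¹⁷).
r³/μ = 3.198×10⁶ s², so T = 2π × 1.788×10³ = 1.124×10⁴ s.
Converting: 1.124×10⁴ s ÷ 60.00 = 187.3 min.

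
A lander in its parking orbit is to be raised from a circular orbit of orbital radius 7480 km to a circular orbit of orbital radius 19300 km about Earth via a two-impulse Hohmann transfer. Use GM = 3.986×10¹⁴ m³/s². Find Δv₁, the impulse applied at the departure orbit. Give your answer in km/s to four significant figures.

r₁ = 7480 km = 7.480×10⁶ m.
r₂ = 19300 km = 1.930×10⁷ m.
Transfer ellipse a_t = (r₁ + r₂)/2 = 1.339×10⁷ m.
At r₁: circular v_c1 = √(μ/r₁) = 7300 m/s; transfer-perigee v_p = √[μ(2/r₁ − 1/a_t)] = 8764 m/s.
Δv₁ = v_p − v_c1 = 1464 m/s.
= 1.464 km/s.

Δv ≈ 1.464 km/s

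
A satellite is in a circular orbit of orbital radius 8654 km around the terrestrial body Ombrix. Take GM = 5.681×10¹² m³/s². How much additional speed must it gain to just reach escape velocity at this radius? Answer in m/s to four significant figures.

r = 8654 km = 8.654×10⁶ m.
Circular speed v_c = √(μ/r) = 810.2 m/s.
Escape speed v_esc = √(2μ/r) = √2 × v_c = 1146 m/s.
Δv = v_esc − v_c = 335.6 m/s.

Δv ≈ 335.6 m/s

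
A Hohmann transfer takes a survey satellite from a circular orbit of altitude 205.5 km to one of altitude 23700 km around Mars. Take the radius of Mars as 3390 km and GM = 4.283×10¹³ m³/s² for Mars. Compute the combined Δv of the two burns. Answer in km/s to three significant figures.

r₁ = 3390 + 205.5 = 3595.5 km = 3.5955×10⁶ m.
r₂ = 3390 + 23700 = 27090 km = 2.7090×10⁷ m.
Transfer ellipse a_t = (r₁ + r₂)/2 = 1.534×10⁷ m.
At r₁: circular v_c1 = √(μ/r₁) = 3451 m/s; transfer-periapsis v_p = √[μ(2/r₁ − 1/a_t)] = 4586 m/s.
Δv₁ = v_p − v_c1 = 1135 m/s.
At r₂: circular v_c2 = √(μ/r₂) = 1257 m/s; transfer-apoapsis v_a = √[μ(2/r₂ − 1/a_t)] = 608.7 m/s.
Δv₂ = v_c2 − v_a = 648.7 m/s.
Total Δv = Δv₁ + Δv₂ = 1783 m/s = 1.783 km/s.

Δv_total ≈ 1.78 km/s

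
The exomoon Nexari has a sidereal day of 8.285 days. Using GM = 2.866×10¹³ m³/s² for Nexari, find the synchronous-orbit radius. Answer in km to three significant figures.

r_sync ≈ 71900 km

T = 8.285 days = 7.158×10⁵ s.
A synchronous orbit has period T, so by Kepler's third law a = (μT²/4π²)^(1/3).
μT²/4π² = 2.866×10¹³ × (7.158×10⁵)² / 39.48 = 3.720×10²³ m³.
a = 7.192×10⁷ m = 71919 km.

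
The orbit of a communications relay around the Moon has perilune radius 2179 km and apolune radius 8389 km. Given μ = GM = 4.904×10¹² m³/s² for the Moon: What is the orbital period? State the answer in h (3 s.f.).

T ≈ 9.57 h

Semi-major axis a = (r_p + r_a)/2 = (2179.0 + 8389.0)/2 = 5284.0 km = 5.284×10⁶ m.
By Kepler's third law T = 2π√(a³/μ) = 2π × 5.485×10³ = 3.446×10⁴ s.
= 9.573 h.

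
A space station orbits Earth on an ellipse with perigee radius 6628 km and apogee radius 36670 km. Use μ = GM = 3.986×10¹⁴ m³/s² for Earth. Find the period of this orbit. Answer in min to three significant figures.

Semi-major axis a = (r_p + r_a)/2 = (6628.0 + 36670)/2 = 21649 km = 2.165×10⁷ m.
By Kepler's third law T = 2π√(a³/μ) = 2π × 5.045×10³ = 3.170×10⁴ s.
= 528.3 min.

T ≈ 528 min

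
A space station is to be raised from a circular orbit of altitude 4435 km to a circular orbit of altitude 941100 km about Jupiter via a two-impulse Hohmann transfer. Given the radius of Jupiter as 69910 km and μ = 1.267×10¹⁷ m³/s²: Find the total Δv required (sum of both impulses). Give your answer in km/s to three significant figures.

Δv_total ≈ 22.1 km/s

r₁ = 69910 + 4435 = 74345 km = 7.4345×10⁷ m.
r₂ = 69910 + 941100 = 1011000 km = 1.0110×10⁹ m.
Transfer ellipse a_t = (r₁ + r₂)/2 = 5.427×10⁸ m.
At r₁: circular v_c1 = √(μ/r₁) = 41280 m/s; transfer-perijove v_p = √[μ(2/r₁ − 1/a_t)] = 56350 m/s.
Δv₁ = v_p − v_c1 = 15060 m/s.
At r₂: circular v_c2 = √(μ/r₂) = 11190 m/s; transfer-apojove v_a = √[μ(2/r₂ − 1/a_t)] = 4143 m/s.
Δv₂ = v_c2 − v_a = 7051 m/s.
Total Δv = Δv₁ + Δv₂ = 22120 m/s = 22.12 km/s.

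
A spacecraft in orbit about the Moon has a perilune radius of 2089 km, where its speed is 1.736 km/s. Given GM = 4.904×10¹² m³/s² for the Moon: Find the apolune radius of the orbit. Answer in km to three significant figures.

apolune radius ≈ 3740 km

r_p = 2.089×10⁶ m.
Specific energy ε = v²/2 − μ/r = -8.407×10⁵ J/kg, so a = −μ/(2ε) = 2.917×10⁶ m.
The apsides satisfy r_p + r_a = 2a, so the apolune radius is 2a − r_p = 3.744×10⁶ m = 3744.3 km.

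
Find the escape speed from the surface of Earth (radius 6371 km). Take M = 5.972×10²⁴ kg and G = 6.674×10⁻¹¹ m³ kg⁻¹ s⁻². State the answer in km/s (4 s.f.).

μ = GM = 6.674×10⁻¹¹ × 5.972×10²⁴ = 3.986×10¹⁴ m³/s².
r = R = 6.371×10⁶ m.
Escape speed v_esc = √(2μ/r) = √(2 × 3.986×10¹⁴ / 6.371×10⁶) = √(1.251×10⁸) = 11190 m/s.
= 11.19 km/s.

v_esc ≈ 11.19 km/s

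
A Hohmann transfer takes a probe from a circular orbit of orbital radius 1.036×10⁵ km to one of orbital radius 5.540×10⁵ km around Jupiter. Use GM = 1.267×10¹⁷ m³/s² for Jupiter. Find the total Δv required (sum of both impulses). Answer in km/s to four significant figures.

r₁ = 1.036×10⁵ km = 1.036×10⁸ m.
r₂ = 5.540×10⁵ km = 5.540×10⁸ m.
Transfer ellipse a_t = (r₁ + r₂)/2 = 3.288×10⁸ m.
At r₁: circular v_c1 = √(μ/r₁) = 34970 m/s; transfer-perijove v_p = √[μ(2/r₁ − 1/a_t)] = 45390 m/s.
Δv₁ = v_p − v_c1 = 10420 m/s.
At r₂: circular v_c2 = √(μ/r₂) = 15120 m/s; transfer-apojove v_a = √[μ(2/r₂ − 1/a_t)] = 8489 m/s.
Δv₂ = v_c2 − v_a = 6634 m/s.
Total Δv = Δv₁ + Δv₂ = 17060 m/s = 17.06 km/s.

Δv_total ≈ 17.06 km/s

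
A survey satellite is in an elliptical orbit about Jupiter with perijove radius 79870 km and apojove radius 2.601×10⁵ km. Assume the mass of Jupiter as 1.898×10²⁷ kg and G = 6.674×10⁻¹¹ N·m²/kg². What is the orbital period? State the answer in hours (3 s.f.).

T ≈ 10.9 hours

μ = GM = 6.674×10⁻¹¹ × 1.898×10²⁷ = 1.267×10¹⁷ m³/s².
Semi-major axis a = (r_p + r_a)/2 = (79870 + 2.6010×10⁵)/2 = 1.6998×10⁵ km = 1.700×10⁸ m.
By Kepler's third law T = 2π√(a³/μ) = 2π × 6.227×10³ = 3.913×10⁴ s.
= 10.87 hours.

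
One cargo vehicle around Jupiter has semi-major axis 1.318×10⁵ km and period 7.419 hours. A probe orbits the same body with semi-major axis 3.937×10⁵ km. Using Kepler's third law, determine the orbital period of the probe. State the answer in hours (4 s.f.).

Kepler's third law: T² ∝ a³, so T₂ = T₁ (a₂/a₁)^(3/2).
a₂/a₁ = 2.987, (a₂/a₁)^(3/2) = 5.163.
T₂ = 7.419 × 5.163 = 38.30 hours.

T₂ ≈ 38.30 hours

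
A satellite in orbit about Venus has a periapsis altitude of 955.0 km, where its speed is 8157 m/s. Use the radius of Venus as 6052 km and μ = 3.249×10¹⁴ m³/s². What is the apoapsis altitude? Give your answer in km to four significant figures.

r_p = 6052 + 955.0 = 7007.0 km = 7.007×10⁶ m.
Specific energy ε = v²/2 − μ/r = -1.310×10⁷ J/kg, so a = −μ/(2ε) = 1.240×10⁷ m.
The apsides satisfy r_p + r_a = 2a, so the apoapsis radius is 2a − r_p = 1.780×10⁷ m = 17795 km.
Apoapsis altitude = 17795 − 6052 = 11743 km.

apoapsis altitude ≈ 11740 km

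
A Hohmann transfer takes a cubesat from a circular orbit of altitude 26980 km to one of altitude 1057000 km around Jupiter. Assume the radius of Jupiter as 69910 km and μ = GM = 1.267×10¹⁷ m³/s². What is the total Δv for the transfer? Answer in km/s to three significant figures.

r₁ = 69910 + 26980 = 96890 km = 9.6890×10⁷ m.
r₂ = 69910 + 1057000 = 1126900 km = 1.1269×10⁹ m.
Transfer ellipse a_t = (r₁ + r₂)/2 = 6.119×10⁸ m.
At r₁: circular v_c1 = √(μ/r₁) = 36160 m/s; transfer-perijove v_p = √[μ(2/r₁ − 1/a_t)] = 49070 m/s.
Δv₁ = v_p − v_c1 = 12910 m/s.
At r₂: circular v_c2 = √(μ/r₂) = 10600 m/s; transfer-apojove v_a = √[μ(2/r₂ − 1/a_t)] = 4219 m/s.
Δv₂ = v_c2 − v_a = 6384 m/s.
Total Δv = Δv₁ + Δv₂ = 19300 m/s = 19.30 km/s.

Δv_total ≈ 19.3 km/s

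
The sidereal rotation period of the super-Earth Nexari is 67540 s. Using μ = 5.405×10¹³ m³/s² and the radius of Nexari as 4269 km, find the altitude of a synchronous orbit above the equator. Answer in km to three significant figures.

A synchronous orbit has period T, so by Kepler's third law a = (μT²/4π²)^(1/3).
μT²/4π² = 5.405×10¹³ × (6.754×10⁴)² / 39.48 = 6.245×10²¹ m³.
a = 1.842×10⁷ m = 18416 km.
Altitude h = a − R = 18416 − 4269 = 14147 km.

h_sync ≈ 14100 km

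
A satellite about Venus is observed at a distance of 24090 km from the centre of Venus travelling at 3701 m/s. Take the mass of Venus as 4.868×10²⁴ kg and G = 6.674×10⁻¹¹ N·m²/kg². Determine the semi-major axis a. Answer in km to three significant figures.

a ≈ 24500 km

μ = GM = 6.674×10⁻¹¹ × 4.868×10²⁴ = 3.249×10¹⁴ m³/s².
r = 2.409×10⁷ m.
Specific orbital energy ε = v²/2 − μ/r = (3701)²/2 − 3.249×10¹⁴/2.409×10⁷ = -6.638×10⁶ J/kg.
Since ε = −μ/(2a), a = −μ/(2ε) = 2.447×10⁷ m = 24473 km.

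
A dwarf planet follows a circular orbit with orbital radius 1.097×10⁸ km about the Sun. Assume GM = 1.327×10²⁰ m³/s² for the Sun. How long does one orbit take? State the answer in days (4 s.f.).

r = 1.097×10⁸ km = 1.097×10¹¹ m.
Kepler's third law: T = 2π√(r³/μ) = 2π√((1.097×10¹¹)³ / 1.327×10²⁰).
r³/μ = 9.948×10¹² s², so T = 2π × 3.154×10⁶ = 1.982×10⁷ s.
Converting: 1.982×10⁷ s ÷ 86400 = 229.4 days.

T ≈ 229.4 days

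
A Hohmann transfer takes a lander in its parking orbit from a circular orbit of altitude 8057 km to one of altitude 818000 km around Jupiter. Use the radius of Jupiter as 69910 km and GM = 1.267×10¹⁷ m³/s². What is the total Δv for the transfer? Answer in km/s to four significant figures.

r₁ = 69910 + 8057 = 77967 km = 7.7967×10⁷ m.
r₂ = 69910 + 818000 = 887910 km = 8.8791×10⁸ m.
Transfer ellipse a_t = (r₁ + r₂)/2 = 4.829×10⁸ m.
At r₁: circular v_c1 = √(μ/r₁) = 40310 m/s; transfer-perijove v_p = √[μ(2/r₁ − 1/a_t)] = 54660 m/s.
Δv₁ = v_p − v_c1 = 14350 m/s.
At r₂: circular v_c2 = √(μ/r₂) = 11950 m/s; transfer-apojove v_a = √[μ(2/r₂ − 1/a_t)] = 4800 m/s.
Δv₂ = v_c2 − v_a = 7146 m/s.
Total Δv = Δv₁ + Δv₂ = 21490 m/s = 21.49 km/s.

Δv_total ≈ 21.49 km/s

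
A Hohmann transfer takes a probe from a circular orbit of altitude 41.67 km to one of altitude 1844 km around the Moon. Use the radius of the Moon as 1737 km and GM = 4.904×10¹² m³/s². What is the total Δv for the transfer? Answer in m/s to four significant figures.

r₁ = 1737 + 41.67 = 1778.7 km = 1.7787×10⁶ m.
r₂ = 1737 + 1844 = 3581.0 km = 3.5810×10⁶ m.
Transfer ellipse a_t = (r₁ + r₂)/2 = 2.680×10⁶ m.
At r₁: circular v_c1 = √(μ/r₁) = 1660 m/s; transfer-perilune v_p = √[μ(2/r₁ − 1/a_t)] = 1919 m/s.
Δv₁ = v_p − v_c1 = 259.0 m/s.
At r₂: circular v_c2 = √(μ/r₂) = 1170 m/s; transfer-apolune v_a = √[μ(2/r₂ − 1/a_t)] = 953.4 m/s.
Δv₂ = v_c2 − v_a = 216.9 m/s.
Total Δv = Δv₁ + Δv₂ = 475.8 m/s.

Δv_total ≈ 475.8 m/s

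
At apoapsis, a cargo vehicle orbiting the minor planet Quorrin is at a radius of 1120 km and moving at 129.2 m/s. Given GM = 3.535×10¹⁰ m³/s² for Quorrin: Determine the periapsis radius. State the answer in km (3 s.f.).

r_a = 1.120×10⁶ m.
Specific energy ε = v²/2 − μ/r = -2.322×10⁴ J/kg, so a = −μ/(2ε) = 7.613×10⁵ m.
The apsides satisfy r_p + r_a = 2a, so the periapsis radius is 2a − r_a = 4.026×10⁵ m = 402.64 km.

periapsis radius ≈ 403 km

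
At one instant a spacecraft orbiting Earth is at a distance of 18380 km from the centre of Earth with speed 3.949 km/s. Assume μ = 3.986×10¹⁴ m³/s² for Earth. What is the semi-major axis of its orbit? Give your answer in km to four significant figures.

a ≈ 14350 km

r = 1.838×10⁷ m.
Vis-viva rearranged: 1/a = 2/r − v²/μ = 1.088×10⁻⁷ − 3.912×10⁻⁸ = 6.969×10⁻⁸ m⁻¹.
a = 1.435×10⁷ m = 14349 km.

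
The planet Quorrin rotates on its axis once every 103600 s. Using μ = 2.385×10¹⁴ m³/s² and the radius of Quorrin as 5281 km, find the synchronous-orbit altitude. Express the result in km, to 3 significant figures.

h_sync ≈ 34900 km

A synchronous orbit has period T, so by Kepler's third law a = (μT²/4π²)^(1/3).
μT²/4π² = 2.385×10¹⁴ × (1.036×10⁵)² / 39.48 = 6.484×10²² m³.
a = 4.017×10⁷ m = 40174 km.
Altitude h = a − R = 40174 − 5281 = 34893 km.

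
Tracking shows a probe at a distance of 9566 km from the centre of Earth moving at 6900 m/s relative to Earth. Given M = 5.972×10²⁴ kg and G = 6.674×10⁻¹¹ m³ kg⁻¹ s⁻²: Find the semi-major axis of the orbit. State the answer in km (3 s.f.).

μ = GM = 6.674×10⁻¹¹ × 5.972×10²⁴ = 3.986×10¹⁴ m³/s².
r = 9.566×10⁶ m.
Specific orbital energy ε = v²/2 − μ/r = (6900)²/2 − 3.986×10¹⁴/9.566×10⁶ = -1.786×10⁷ J/kg.
Since ε = −μ/(2a), a = −μ/(2ε) = 1.116×10⁷ m = 11158 km.

a ≈ 11200 km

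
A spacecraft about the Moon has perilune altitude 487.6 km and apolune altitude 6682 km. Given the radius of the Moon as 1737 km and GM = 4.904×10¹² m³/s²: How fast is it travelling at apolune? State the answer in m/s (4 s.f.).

v ≈ 493.4 m/s

r_p = 1737 + 487.6 = 2224.6 km = 2.2246×10⁶ m.
r_a = 1737 + 6682 = 8419.0 km = 8.4190×10⁶ m.
Semi-major axis a = (r_p + r_a)/2 = 5321.8 km = 5.322×10⁶ m.
Vis-viva: v² = μ(2/r − 1/a) = 4.904×10¹² × (2.376×10⁻⁷ − 1.879×10⁻⁷) = 2.435×10⁵ m²/s².
v = 493.4 m/s.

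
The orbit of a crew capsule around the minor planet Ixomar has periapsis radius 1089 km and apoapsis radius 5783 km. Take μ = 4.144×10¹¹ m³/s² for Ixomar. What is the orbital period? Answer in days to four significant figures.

T ≈ 0.7195 days

Semi-major axis a = (r_p + r_a)/2 = (1089.0 + 5783.0)/2 = 3436.0 km = 3.436×10⁶ m.
By Kepler's third law T = 2π√(a³/μ) = 2π × 9.894×10³ = 6.217×10⁴ s.
= 0.7195 days.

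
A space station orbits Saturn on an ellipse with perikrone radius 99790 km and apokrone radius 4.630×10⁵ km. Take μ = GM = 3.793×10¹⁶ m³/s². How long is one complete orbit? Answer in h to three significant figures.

T ≈ 42.3 h

Semi-major axis a = (r_p + r_a)/2 = (99790 + 4.6300×10⁵)/2 = 2.8140×10⁵ km = 2.814×10⁸ m.
By Kepler's third law T = 2π√(a³/μ) = 2π × 2.424×10⁴ = 1.523×10⁵ s.
= 42.30 h.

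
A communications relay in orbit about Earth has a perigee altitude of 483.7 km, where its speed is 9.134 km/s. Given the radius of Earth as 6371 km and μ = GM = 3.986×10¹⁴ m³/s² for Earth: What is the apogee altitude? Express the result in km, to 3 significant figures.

apogee altitude ≈ 11000 km

r_p = 6371 + 483.7 = 6854.7 km = 6.855×10⁶ m.
Specific energy ε = v²/2 − μ/r = -1.643×10⁷ J/kg, so a = −μ/(2ε) = 1.213×10⁷ m.
The apsides satisfy r_p + r_a = 2a, so the apogee radius is 2a − r_p = 1.740×10⁷ m = 17399 km.
Apogee altitude = 17399 − 6371 = 11028 km.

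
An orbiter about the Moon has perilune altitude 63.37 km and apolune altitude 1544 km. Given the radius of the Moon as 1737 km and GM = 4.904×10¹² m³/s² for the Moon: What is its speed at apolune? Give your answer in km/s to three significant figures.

v ≈ 1.03 km/s

r_p = 1737 + 63.37 = 1800.4 km = 1.8004×10⁶ m.
r_a = 1737 + 1544 = 3281.0 km = 3.2810×10⁶ m.
Semi-major axis a = (r_p + r_a)/2 = 2540.7 km = 2.541×10⁶ m.
Vis-viva: v² = μ(2/r − 1/a) = 4.904×10¹² × (6.096×10⁻⁷ − 3.936×10⁻⁷) = 1.059×10⁶ m²/s².
v = 1029 m/s = 1.029 km/s.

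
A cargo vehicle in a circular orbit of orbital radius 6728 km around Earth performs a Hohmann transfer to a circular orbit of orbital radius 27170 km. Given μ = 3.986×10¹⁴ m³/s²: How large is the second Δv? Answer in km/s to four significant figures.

Δv ≈ 1.417 km/s

r₁ = 6728 km = 6.728×10⁶ m.
r₂ = 27170 km = 2.717×10⁷ m.
Transfer ellipse a_t = (r₁ + r₂)/2 = 1.695×10⁷ m.
At r₁: circular v_c1 = √(μ/r₁) = 7697 m/s; transfer-perigee v_p = √[μ(2/r₁ − 1/a_t)] = 9745 m/s.
At r₂: circular v_c2 = √(μ/r₂) = 3830 m/s; transfer-apogee v_a = √[μ(2/r₂ − 1/a_t)] = 2413 m/s.
Δv₂ = v_c2 − v_a = 1417 m/s.
= 1.417 km/s.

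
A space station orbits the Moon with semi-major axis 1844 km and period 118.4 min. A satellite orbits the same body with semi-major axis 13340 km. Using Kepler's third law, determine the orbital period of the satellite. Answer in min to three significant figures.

Kepler's third law: T² ∝ a³, so T₂ = T₁ (a₂/a₁)^(3/2).
a₂/a₁ = 7.234, (a₂/a₁)^(3/2) = 19.46.
T₂ = 118.4 × 19.46 = 2304 min.

T₂ ≈ 2300 min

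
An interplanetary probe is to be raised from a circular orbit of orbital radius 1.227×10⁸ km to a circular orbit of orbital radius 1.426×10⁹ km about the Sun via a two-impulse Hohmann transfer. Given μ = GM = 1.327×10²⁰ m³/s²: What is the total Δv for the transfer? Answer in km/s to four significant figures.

r₁ = 1.227×10⁸ km = 1.227×10¹¹ m.
r₂ = 1.426×10⁹ km = 1.426×10¹² m.
Transfer ellipse a_t = (r₁ + r₂)/2 = 7.744×10¹¹ m.
At r₁: circular v_c1 = √(μ/r₁) = 32890 m/s; transfer-perihelion v_p = √[μ(2/r₁ − 1/a_t)] = 44630 m/s.
Δv₁ = v_p − v_c1 = 11740 m/s.
At r₂: circular v_c2 = √(μ/r₂) = 9647 m/s; transfer-aphelion v_a = √[μ(2/r₂ − 1/a_t)] = 3840 m/s.
Δv₂ = v_c2 − v_a = 5807 m/s.
Total Δv = Δv₁ + Δv₂ = 17550 m/s = 17.55 km/s.

Δv_total ≈ 17.55 km/s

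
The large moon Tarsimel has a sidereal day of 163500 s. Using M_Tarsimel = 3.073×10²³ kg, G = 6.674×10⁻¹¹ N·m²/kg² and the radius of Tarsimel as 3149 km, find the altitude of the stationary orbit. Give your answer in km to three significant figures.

h_sync ≈ 20900 km

μ = GM = 6.674×10⁻¹¹ × 3.073×10²³ = 2.051×10¹³ m³/s².
A synchronous orbit has period T, so by Kepler's third law a = (μT²/4π²)^(1/3).
μT²/4π² = 2.051×10¹³ × (1.635×10⁵)² / 39.48 = 1.389×10²² m³.
a = 2.404×10⁷ m = 24037 km.
Altitude h = a − R = 24037 − 3149 = 20888 km.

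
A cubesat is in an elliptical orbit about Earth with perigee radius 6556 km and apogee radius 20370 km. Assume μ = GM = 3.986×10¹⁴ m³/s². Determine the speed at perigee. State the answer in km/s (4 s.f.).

v ≈ 9.591 km/s

Semi-major axis a = (r_p + r_a)/2 = 13463 km = 1.346×10⁷ m.
Vis-viva: v² = μ(2/r − 1/a) = 3.986×10¹⁴ × (3.051×10⁻⁷ − 7.428×10⁻⁸) = 9.199×10⁷ m²/s².
v = 9591 m/s = 9.591 km/s.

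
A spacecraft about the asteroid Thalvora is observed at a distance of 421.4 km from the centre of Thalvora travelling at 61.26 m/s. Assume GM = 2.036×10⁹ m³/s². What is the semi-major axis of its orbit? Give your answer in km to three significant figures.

a ≈ 344 km

r = 4.214×10⁵ m.
Specific orbital energy ε = v²/2 − μ/r = (61.26)²/2 − 2.036×10⁹/4.214×10⁵ = -2.955×10³ J/kg.
Since ε = −μ/(2a), a = −μ/(2ε) = 3.445×10⁵ m = 344.49 km.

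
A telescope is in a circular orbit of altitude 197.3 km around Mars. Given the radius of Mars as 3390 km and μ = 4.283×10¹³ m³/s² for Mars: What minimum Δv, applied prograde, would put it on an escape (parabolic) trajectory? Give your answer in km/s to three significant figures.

r = 3390 + 197.3 = 3587.3 km = 3.5873×10⁶ m.
Circular speed v_c = √(μ/r) = 3455 m/s.
Escape speed v_esc = √(2μ/r) = √2 × v_c = 4887 m/s.
Δv = v_esc − v_c = 1431 m/s = 1.431 km/s.

Δv ≈ 1.43 km/s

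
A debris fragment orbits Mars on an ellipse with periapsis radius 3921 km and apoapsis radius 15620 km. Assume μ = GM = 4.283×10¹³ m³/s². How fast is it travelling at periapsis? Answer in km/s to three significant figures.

v ≈ 4.18 km/s

Semi-major axis a = (r_p + r_a)/2 = 9770.5 km = 9.770×10⁶ m.
Vis-viva: v² = μ(2/r − 1/a) = 4.283×10¹³ × (5.101×10⁻⁷ − 1.023×10⁻⁷) = 1.746×10⁷ m²/s².
v = 4179 m/s = 4.179 km/s.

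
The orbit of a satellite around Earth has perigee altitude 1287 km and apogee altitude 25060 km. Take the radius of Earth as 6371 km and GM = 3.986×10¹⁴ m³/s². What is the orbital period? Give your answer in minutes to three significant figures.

T ≈ 453 minutes

r_p = 6371 + 1287 = 7658.0 km = 7.6580×10⁶ m.
r_a = 6371 + 25060 = 31431 km = 3.1431×10⁷ m.
Semi-major axis a = (r_p + r_a)/2 = (7658.0 + 31431)/2 = 19544 km = 1.954×10⁷ m.
By Kepler's third law T = 2π√(a³/μ) = 2π × 4.328×10³ = 2.719×10⁴ s.
= 453.2 minutes.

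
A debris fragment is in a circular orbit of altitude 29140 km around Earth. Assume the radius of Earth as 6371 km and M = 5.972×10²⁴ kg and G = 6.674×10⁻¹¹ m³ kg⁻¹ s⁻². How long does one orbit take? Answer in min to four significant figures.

T ≈ 1110 min

μ = GM = 6.674×10⁻¹¹ × 5.972×10²⁴ = 3.986×10¹⁴ m³/s².
r = 6371 + 29140 = 35511 km = 3.5511×10⁷ m.
Kepler's third law: T = 2π√(r³/μ) = 2π√((3.551×10⁷)³ / 3.986×10¹⁴).
r³/μ = 1.124×10⁸ s², so T = 2π × 1.060×10⁴ = 6.660×10⁴ s.
Converting: 6.660×10⁴ s ÷ 60.00 = 1110 min.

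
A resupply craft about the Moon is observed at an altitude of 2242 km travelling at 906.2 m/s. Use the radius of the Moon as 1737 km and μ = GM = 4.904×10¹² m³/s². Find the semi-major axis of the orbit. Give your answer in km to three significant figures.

a ≈ 2980 km

r = 1737 + 2242 = 3979.0 km = 3.979×10⁶ m.
Vis-viva rearranged: 1/a = 2/r − v²/μ = 5.026×10⁻⁷ − 1.675×10⁻⁷ = 3.352×10⁻⁷ m⁻¹.
a = 2.983×10⁶ m = 2983.4 km.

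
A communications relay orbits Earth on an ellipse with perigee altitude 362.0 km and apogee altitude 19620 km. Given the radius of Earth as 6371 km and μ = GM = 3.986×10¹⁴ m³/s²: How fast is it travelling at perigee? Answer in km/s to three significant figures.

r_p = 6371 + 362.0 = 6733.0 km = 6.7330×10⁶ m.
r_a = 6371 + 19620 = 25991 km = 2.5991×10⁷ m.
Semi-major axis a = (r_p + r_a)/2 = 16362 km = 1.636×10⁷ m.
Vis-viva: v² = μ(2/r − 1/a) = 3.986×10¹⁴ × (2.970×10⁻⁷ − 6.112×10⁻⁸) = 9.404×10⁷ m²/s².
v = 9697 m/s = 9.697 km/s.

v ≈ 9.70 km/s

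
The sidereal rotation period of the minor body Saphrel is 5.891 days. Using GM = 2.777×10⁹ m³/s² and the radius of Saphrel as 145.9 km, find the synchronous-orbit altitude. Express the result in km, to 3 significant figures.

h_sync ≈ 2490 km

T = 5.891 days = 5.090×10⁵ s.
A synchronous orbit has period T, so by Kepler's third law a = (μT²/4π²)^(1/3).
μT²/4π² = 2.777×10⁹ × (5.090×10⁵)² / 39.48 = 1.822×10¹⁹ m³.
a = 2.632×10⁶ m = 2631.5 km.
Altitude h = a − R = 2631.5 − 145.9 = 2485.6 km.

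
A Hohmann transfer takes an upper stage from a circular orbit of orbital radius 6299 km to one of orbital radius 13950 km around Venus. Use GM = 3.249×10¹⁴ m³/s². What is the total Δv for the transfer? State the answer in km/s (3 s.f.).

r₁ = 6299 km = 6.299×10⁶ m.
r₂ = 13950 km = 1.395×10⁷ m.
Transfer ellipse a_t = (r₁ + r₂)/2 = 1.012×10⁷ m.
At r₁: circular v_c1 = √(μ/r₁) = 7182 m/s; transfer-periapsis v_p = √[μ(2/r₁ − 1/a_t)] = 8430 m/s.
Δv₁ = v_p − v_c1 = 1248 m/s.
At r₂: circular v_c2 = √(μ/r₂) = 4826 m/s; transfer-apoapsis v_a = √[μ(2/r₂ − 1/a_t)] = 3807 m/s.
Δv₂ = v_c2 − v_a = 1019 m/s.
Total Δv = Δv₁ + Δv₂ = 2268 m/s = 2.268 km/s.

Δv_total ≈ 2.27 km/s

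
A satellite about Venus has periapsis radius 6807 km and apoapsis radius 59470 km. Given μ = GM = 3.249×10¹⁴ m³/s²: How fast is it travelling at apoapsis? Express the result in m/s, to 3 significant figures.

Semi-major axis a = (r_p + r_a)/2 = 33138 km = 3.314×10⁷ m.
Vis-viva: v² = μ(2/r − 1/a) = 3.249×10¹⁴ × (3.363×10⁻⁸ − 3.018×10⁻⁸) = 1.122×10⁶ m²/s².
v = 1059 m/s.

v ≈ 1060 m/s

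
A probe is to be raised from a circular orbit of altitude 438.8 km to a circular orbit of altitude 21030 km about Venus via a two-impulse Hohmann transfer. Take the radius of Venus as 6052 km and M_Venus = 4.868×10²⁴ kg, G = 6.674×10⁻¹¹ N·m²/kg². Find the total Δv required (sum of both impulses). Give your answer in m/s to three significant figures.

μ = GM = 6.674×10⁻¹¹ × 4.868×10²⁴ = 3.249×10¹⁴ m³/s².
r₁ = 6052 + 438.8 = 6490.8 km = 6.4908×10⁶ m.
r₂ = 6052 + 21030 = 27082 km = 2.7082×10⁷ m.
Transfer ellipse a_t = (r₁ + r₂)/2 = 1.679×10⁷ m.
At r₁: circular v_c1 = √(μ/r₁) = 7075 m/s; transfer-periapsis v_p = √[μ(2/r₁ − 1/a_t)] = 8986 m/s.
Δv₁ = v_p − v_c1 = 1911 m/s.
At r₂: circular v_c2 = √(μ/r₂) = 3464 m/s; transfer-apoapsis v_a = √[μ(2/r₂ − 1/a_t)] = 2154 m/s.
Δv₂ = v_c2 − v_a = 1310 m/s.
Total Δv = Δv₁ + Δv₂ = 3221 m/s.

Δv_total ≈ 3220 m/s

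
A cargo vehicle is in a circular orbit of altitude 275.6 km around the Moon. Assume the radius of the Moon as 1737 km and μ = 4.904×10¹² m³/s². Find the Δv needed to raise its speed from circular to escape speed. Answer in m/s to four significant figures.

Δv ≈ 646.6 m/s

r = 1737 + 275.6 = 2012.6 km = 2.0126×10⁶ m.
Circular speed v_c = √(μ/r) = 1561 m/s.
Escape speed v_esc = √(2μ/r) = √2 × v_c = 2208 m/s.
Δv = v_esc − v_c = 646.6 m/s.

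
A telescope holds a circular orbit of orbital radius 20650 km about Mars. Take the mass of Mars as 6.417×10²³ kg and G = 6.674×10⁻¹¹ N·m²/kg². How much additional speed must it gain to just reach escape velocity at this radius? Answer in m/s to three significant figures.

μ = GM = 6.674×10⁻¹¹ × 6.417×10²³ = 4.283×10¹³ m³/s².
r = 20650 km = 2.065×10⁷ m.
Circular speed v_c = √(μ/r) = 1440 m/s.
Escape speed v_esc = √(2μ/r) = √2 × v_c = 2037 m/s.
Δv = v_esc − v_c = 596.5 m/s.

Δv ≈ 597 m/s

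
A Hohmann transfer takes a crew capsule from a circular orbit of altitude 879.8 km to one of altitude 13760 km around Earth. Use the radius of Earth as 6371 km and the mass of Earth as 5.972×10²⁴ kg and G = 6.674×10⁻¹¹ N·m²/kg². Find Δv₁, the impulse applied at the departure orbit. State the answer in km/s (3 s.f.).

μ = GM = 6.674×10⁻¹¹ × 5.972×10²⁴ = 3.986×10¹⁴ m³/s².
r₁ = 6371 + 879.8 = 7250.8 km = 7.2508×10⁶ m.
r₂ = 6371 + 13760 = 20131 km = 2.0131×10⁷ m.
Transfer ellipse a_t = (r₁ + r₂)/2 = 1.369×10⁷ m.
At r₁: circular v_c1 = √(μ/r₁) = 7414 m/s; transfer-perigee v_p = √[μ(2/r₁ − 1/a_t)] = 8990 m/s.
Δv₁ = v_p − v_c1 = 1576 m/s.
= 1.576 km/s.

Δv ≈ 1.58 km/s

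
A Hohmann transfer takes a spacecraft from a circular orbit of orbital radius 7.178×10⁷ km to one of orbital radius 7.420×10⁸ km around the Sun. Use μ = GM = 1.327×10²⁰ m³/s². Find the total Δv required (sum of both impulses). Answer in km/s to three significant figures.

Δv_total ≈ 22.8 km/s

r₁ = 7.178×10⁷ km = 7.178×10¹⁰ m.
r₂ = 7.420×10⁸ km = 7.420×10¹¹ m.
Transfer ellipse a_t = (r₁ + r₂)/2 = 4.069×10¹¹ m.
At r₁: circular v_c1 = √(μ/r₁) = 43000 m/s; transfer-perihelion v_p = √[μ(2/r₁ − 1/a_t)] = 58060 m/s.
Δv₁ = v_p − v_c1 = 15070 m/s.
At r₂: circular v_c2 = √(μ/r₂) = 13370 m/s; transfer-aphelion v_a = √[μ(2/r₂ − 1/a_t)] = 5617 m/s.
Δv₂ = v_c2 − v_a = 7756 m/s.
Total Δv = Δv₁ + Δv₂ = 22820 m/s = 22.82 km/s.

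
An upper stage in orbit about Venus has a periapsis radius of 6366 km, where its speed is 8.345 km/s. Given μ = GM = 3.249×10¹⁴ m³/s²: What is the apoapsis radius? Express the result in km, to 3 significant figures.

apoapsis radius ≈ 13700 km

r_p = 6.366×10⁶ m.
Specific energy ε = v²/2 − μ/r = -1.622×10⁷ J/kg, so a = −μ/(2ε) = 1.002×10⁷ m.
The apsides satisfy r_p + r_a = 2a, so the apoapsis radius is 2a − r_p = 1.367×10⁷ m = 13668 km.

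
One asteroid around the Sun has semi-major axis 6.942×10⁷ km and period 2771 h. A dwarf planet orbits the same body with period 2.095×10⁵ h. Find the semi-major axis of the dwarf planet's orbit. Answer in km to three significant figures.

Kepler's third law: a³ ∝ T², so a₂ = a₁ (T₂/T₁)^(2/3).
T₂/T₁ = 75.60, (T₂/T₁)^(2/3) = 17.88.
a₂ = 6.942×10⁷ × 17.88 = 1.241×10⁹ km.

a₂ ≈ 1.24×10⁹ km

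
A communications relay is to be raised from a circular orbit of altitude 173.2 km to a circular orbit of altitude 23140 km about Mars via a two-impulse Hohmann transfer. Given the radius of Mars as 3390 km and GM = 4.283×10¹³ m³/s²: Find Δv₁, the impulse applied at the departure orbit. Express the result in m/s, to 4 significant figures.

Δv ≈ 1137 m/s

r₁ = 3390 + 173.2 = 3563.2 km = 3.5632×10⁶ m.
r₂ = 3390 + 23140 = 26530 km = 2.6530×10⁷ m.
Transfer ellipse a_t = (r₁ + r₂)/2 = 1.505×10⁷ m.
At r₁: circular v_c1 = √(μ/r₁) = 3467 m/s; transfer-periapsis v_p = √[μ(2/r₁ − 1/a_t)] = 4604 m/s.
Δv₁ = v_p − v_c1 = 1137 m/s.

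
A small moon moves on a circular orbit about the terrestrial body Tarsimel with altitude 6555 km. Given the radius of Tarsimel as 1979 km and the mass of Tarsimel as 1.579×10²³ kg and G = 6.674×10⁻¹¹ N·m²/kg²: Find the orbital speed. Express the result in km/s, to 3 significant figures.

v ≈ 1.11 km/s

μ = GM = 6.674×10⁻¹¹ × 1.579×10²³ = 1.054×10¹³ m³/s².
r = 1979 + 6555 = 8534.0 km = 8.5340×10⁶ m.
For a circular orbit v = √(μ/r) = √(1.054×10¹³ / 8.534×10⁶) = √(1.235×10⁶) = 1111 m/s.
That is 1.111 km/s.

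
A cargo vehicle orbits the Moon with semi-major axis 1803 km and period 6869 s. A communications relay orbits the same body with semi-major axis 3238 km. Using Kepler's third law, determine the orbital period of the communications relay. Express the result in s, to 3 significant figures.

T₂ ≈ 16500 s

Kepler's third law: T² ∝ a³, so T₂ = T₁ (a₂/a₁)^(3/2).
a₂/a₁ = 1.796, (a₂/a₁)^(3/2) = 2.407.
T₂ = 6869 × 2.407 = 16530 s.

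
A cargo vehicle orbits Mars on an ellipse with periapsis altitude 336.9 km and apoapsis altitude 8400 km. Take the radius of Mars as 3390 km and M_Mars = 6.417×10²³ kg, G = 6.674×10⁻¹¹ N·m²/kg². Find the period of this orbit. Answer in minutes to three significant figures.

μ = GM = 6.674×10⁻¹¹ × 6.417×10²³ = 4.283×10¹³ m³/s².
r_p = 3390 + 336.9 = 3726.9 km = 3.7269×10⁶ m.
r_a = 3390 + 8400 = 11790 km = 1.1790×10⁷ m.
Semi-major axis a = (r_p + r_a)/2 = (3726.9 + 11790)/2 = 7758.4 km = 7.758×10⁶ m.
By Kepler's third law T = 2π√(a³/μ) = 2π × 3.302×10³ = 2.075×10⁴ s.
= 345.8 minutes.

T ≈ 346 minutes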